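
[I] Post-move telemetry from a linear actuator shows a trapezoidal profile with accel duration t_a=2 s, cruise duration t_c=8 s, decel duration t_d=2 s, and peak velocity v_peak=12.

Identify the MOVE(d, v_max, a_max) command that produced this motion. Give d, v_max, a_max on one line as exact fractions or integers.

a_max = 12/2 = 6
d_a = ½·12·2 = 12; d_c = 12·8 = 96
d = 2·12 + 96 = 120
t_c = 8 > 0 so v_max = 12

d=120 v_max=12 a_max=6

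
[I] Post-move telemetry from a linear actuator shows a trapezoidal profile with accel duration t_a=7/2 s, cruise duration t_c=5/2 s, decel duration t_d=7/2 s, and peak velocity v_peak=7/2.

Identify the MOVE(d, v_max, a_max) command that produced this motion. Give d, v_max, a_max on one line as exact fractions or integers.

d=21 v_max=7/2 a_max=1

a_max = (7/2)/(7/2) = 1
d_a = ½·7/2·7/2 = 49/8; d_c = 7/2·5/2 = 35/4
d = 2·49/8 + 35/4 = 21
t_c = 5/2 > 0 ⇒ limit active, v_max = 7/2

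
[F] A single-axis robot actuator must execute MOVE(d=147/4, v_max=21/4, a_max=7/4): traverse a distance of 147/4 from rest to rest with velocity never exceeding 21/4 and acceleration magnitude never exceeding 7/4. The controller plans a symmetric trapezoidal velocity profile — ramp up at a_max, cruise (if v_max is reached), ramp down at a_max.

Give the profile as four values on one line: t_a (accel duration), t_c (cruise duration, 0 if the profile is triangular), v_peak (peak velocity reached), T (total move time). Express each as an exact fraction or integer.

vₘ²/aₘ = (21/4)²/(7/4) = 63/4
147/4 ≥ 63/4 → trapezoidal
t_a = (21/4)/(7/4) = 3; v_peak = 21/4
d_cruise = 147/4 − 63/4 = 21; t_c = 21/(21/4) = 4
T = 2·3 + 4 = 10

t_a=3 t_c=4 v_peak=21/4 T=10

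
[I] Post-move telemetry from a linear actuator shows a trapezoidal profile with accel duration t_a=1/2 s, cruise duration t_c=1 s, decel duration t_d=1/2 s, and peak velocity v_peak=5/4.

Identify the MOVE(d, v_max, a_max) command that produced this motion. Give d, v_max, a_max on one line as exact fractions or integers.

d=15/8 v_max=5/4 a_max=5/2

a_max = (5/4)/(1/2) = 5/2
d_a = ½·5/4·1/2 = 5/16; d_c = 5/4·1 = 5/4
d = 2·5/16 + 5/4 = 15/8
t_c = 1 > 0 ⇒ limit active, v_max = 5/4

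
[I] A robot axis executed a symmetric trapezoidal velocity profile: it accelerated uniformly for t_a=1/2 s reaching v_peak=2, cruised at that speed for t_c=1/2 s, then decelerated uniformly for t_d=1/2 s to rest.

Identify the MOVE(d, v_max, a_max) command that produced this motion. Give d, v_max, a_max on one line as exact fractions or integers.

d=2 v_max=2 a_max=4

a_max = 2/(1/2) = 4
d_a = ½·2·1/2 = 1/2; d_c = 2·1/2 = 1
d = 2·1/2 + 1 = 2
t_c = 1/2 > 0 → v_max = v_peak = 2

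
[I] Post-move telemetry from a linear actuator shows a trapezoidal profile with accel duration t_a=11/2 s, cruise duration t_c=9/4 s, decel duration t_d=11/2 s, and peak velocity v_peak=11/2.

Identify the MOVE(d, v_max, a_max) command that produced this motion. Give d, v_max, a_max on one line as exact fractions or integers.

d=341/8 v_max=11/2 a_max=1

a_max = (11/2)/(11/2) = 1
d_a = ½·11/2·11/2 = 121/8; d_c = 11/2·9/4 = 99/8
d = 2·121/8 + 99/8 = 341/8
t_c = 9/4 > 0 → v_max = v_peak = 11/2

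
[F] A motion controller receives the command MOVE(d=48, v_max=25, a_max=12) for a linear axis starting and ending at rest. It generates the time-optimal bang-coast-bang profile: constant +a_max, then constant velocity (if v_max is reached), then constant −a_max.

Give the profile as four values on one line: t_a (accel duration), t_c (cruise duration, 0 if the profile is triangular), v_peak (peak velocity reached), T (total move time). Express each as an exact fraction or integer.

t_a=2 t_c=0 v_peak=24 T=4

vₘ²/aₘ = 25²/12 = 625/12
48 < 625/12 so t_c = 0
v_peak = √(48·12) = √576 = 24
t_a = 24/12 = 2; t_c = 0
T = 2·2 = 4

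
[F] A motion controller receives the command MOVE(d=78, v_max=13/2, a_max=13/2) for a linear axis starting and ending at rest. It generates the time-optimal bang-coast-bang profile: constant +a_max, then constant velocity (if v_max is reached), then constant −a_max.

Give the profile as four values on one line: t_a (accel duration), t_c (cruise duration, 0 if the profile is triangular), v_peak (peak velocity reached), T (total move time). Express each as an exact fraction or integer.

t_a=1 t_c=11 v_peak=13/2 T=13

vₘ²/aₘ = (13/2)²/(13/2) = 13/2
78 ≥ 13/2 so v_max reached
t_a = (13/2)/(13/2) = 1; v_peak = 13/2
d_cruise = 78 − 13/2 = 143/2; t_c = (143/2)/(13/2) = 11
T = 2·1 + 11 = 13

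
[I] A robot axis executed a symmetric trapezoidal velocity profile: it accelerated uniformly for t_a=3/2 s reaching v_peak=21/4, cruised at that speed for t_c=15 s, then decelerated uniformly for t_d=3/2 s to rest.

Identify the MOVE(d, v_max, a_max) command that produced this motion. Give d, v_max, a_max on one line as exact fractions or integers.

a_max = (21/4)/(3/2) = 7/2
d_a = ½·21/4·3/2 = 63/16; d_c = 21/4·15 = 315/4
d = 2·63/16 + 315/4 = 693/8
t_c = 15 > 0 so v_max = 21/4

d=693/8 v_max=21/4 a_max=7/2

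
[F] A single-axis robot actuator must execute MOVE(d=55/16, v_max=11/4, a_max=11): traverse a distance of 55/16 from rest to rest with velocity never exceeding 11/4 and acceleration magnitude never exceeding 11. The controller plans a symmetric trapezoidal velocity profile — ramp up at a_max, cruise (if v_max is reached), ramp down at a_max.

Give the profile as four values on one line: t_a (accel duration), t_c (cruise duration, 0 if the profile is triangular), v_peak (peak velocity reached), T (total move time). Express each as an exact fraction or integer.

t_a=1/4 t_c=1 v_peak=11/4 T=3/2

v_max²/a_max = (11/4)²/11 = 11/16
55/16 ≥ 11/16 so v_max reached
t_a = (11/4)/11 = 1/4; v_peak = 11/4
d_cruise = 55/16 − 11/16 = 11/4; t_c = (11/4)/(11/4) = 1
T = 2·1/4 + 1 = 3/2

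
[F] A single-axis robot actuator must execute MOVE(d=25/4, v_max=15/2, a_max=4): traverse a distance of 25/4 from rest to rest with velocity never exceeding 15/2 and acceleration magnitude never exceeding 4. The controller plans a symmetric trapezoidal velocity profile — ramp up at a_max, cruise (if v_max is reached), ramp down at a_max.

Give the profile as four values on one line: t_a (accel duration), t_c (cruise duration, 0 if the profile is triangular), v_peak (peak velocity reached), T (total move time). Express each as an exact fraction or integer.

v_max²/a_max = (15/2)²/4 = 225/16
25/4 < 225/16 → triangular
v_peak = √(25/4·4) = √25 = 5
t_a = 5/4; t_c = 0
T = 2·5/4 = 5/2

t_a=5/4 t_c=0 v_peak=5 T=5/2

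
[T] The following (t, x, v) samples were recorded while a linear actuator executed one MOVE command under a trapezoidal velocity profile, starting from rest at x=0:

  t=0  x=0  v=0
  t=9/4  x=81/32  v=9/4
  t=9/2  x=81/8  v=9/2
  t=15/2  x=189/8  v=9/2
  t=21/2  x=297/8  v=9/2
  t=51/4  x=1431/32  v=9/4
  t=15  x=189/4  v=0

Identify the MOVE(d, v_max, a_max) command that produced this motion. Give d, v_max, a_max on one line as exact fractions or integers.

d=189/4 v_max=9/2 a_max=1

final state: t=15, x=189/4, v=0 → d = 189/4
a_max = (9/4−0)/(9/4−0) = 1
max v = 9/2 over t∈[9/2,21/2] → v_max = 9/2
check: 9/2·(9/2+6) = 189/4 ✓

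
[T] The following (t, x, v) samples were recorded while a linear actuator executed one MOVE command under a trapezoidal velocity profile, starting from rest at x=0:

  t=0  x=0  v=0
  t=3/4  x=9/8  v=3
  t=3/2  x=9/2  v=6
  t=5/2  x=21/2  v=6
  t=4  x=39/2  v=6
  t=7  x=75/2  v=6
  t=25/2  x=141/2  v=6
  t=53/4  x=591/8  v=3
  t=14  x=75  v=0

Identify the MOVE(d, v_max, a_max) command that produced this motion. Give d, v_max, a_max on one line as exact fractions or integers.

d=75 v_max=6 a_max=4

final state: t=14, x=75, v=0 → d = 75
a_max = (3−0)/(3/4−0) = 4
max v = 6 over t∈[3/2,25/2] → v_max = 6
check: 6·(3/2+11) = 75 ✓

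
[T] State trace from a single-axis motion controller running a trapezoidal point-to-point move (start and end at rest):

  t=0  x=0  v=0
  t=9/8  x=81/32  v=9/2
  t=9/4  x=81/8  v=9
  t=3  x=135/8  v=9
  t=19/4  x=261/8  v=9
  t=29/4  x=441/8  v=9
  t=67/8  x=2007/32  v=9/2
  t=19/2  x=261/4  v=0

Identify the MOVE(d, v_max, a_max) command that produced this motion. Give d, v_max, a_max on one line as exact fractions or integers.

d=261/4 v_max=9 a_max=4

final state: t=19/2, x=261/4, v=0 → d = 261/4
a_max = (9/2−0)/(9/8−0) = 4
max v = 9 over t∈[9/4,29/4] → v_max = 9
check: 9·(9/4+5) = 261/4 ✓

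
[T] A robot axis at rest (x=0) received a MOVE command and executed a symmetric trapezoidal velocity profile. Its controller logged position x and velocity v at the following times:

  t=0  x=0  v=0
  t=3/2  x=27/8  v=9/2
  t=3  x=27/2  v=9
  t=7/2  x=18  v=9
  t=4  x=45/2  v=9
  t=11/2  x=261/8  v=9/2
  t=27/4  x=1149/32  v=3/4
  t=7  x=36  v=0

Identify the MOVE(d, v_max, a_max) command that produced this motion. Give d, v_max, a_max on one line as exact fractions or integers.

d=36 v_max=9 a_max=3

final state: t=7, x=36, v=0 → d = 36
a_max = (9/2−0)/(3/2−0) = 3
max v = 9 over t∈[3,4] → v_max = 9
check: 9·(3+1) = 36 ✓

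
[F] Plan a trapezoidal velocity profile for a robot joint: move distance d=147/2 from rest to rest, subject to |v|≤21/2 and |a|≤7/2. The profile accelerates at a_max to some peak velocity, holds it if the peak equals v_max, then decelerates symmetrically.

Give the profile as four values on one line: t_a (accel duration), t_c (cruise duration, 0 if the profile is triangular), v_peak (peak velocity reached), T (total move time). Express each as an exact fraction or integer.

(v_max)²/a_max = (21/2)²/(7/2) = 63/2
147/2 ≥ 63/2 ⇒ cruise phase
t_a = (21/2)/(7/2) = 3; v_peak = 21/2
d_cruise = 147/2 − 63/2 = 42; t_c = 42/(21/2) = 4
T = 2·3 + 4 = 10

t_a=3 t_c=4 v_peak=21/2 T=10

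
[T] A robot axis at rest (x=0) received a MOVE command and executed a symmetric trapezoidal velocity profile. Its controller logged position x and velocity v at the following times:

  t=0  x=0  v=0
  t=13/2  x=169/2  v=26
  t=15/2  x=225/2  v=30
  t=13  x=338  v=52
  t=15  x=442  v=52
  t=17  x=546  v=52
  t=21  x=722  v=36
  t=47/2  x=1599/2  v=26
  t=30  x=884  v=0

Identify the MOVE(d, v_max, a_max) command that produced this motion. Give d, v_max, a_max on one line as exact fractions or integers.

final state: t=30, x=884, v=0 → d = 884
a_max = (26−0)/(13/2−0) = 4
max v = 52 over t∈[13,17] → v_max = 52
check: 52·(13+4) = 884 ✓

d=884 v_max=52 a_max=4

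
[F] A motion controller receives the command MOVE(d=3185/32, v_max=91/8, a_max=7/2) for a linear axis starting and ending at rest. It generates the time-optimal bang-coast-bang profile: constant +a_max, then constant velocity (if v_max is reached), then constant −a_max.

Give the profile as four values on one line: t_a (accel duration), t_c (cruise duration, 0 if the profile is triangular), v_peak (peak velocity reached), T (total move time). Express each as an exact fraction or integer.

t_a=13/4 t_c=11/2 v_peak=91/8 T=12

vₘ²/aₘ = (91/8)²/(7/2) = 1183/32
3185/32 ≥ 1183/32 → trapezoidal
t_a = (91/8)/(7/2) = 13/4; v_peak = 91/8
d_cruise = 3185/32 − 1183/32 = 1001/16; t_c = (1001/16)/(91/8) = 11/2
T = 2·13/4 + 11/2 = 12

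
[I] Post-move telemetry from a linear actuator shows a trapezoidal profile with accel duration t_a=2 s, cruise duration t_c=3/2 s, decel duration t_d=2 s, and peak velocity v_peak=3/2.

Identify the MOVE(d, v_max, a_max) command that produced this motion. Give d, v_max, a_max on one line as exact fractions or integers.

a_max = (3/2)/2 = 3/4
d_a = ½·3/2·2 = 3/2; d_c = 3/2·3/2 = 9/4
d = 2·3/2 + 9/4 = 21/4
t_c = 3/2 > 0 so v_max = 3/2

d=21/4 v_max=3/2 a_max=3/4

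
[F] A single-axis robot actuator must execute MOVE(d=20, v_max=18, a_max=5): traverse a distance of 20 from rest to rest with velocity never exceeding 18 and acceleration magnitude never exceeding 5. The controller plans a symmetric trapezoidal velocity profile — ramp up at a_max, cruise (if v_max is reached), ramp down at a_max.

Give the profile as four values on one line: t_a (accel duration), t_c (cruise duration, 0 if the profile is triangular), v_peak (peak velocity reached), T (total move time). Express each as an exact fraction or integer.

v_max²/a_max = 18²/5 = 324/5
20 < 324/5 ⇒ no cruise
v_peak = √(20·5) = √100 = 10
t_a = 10/5 = 2; t_c = 0
T = 2·2 = 4

t_a=2 t_c=0 v_peak=10 T=4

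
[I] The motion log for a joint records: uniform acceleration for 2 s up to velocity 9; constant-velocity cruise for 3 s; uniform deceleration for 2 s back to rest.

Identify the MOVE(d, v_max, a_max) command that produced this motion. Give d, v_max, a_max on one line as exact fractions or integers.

a_max = 9/2
d_a = ½·9·2 = 9; d_c = 9·3 = 27
d = 2·9 + 27 = 45
t_c = 3 > 0 → v_max = v_peak = 9

d=45 v_max=9 a_max=9/2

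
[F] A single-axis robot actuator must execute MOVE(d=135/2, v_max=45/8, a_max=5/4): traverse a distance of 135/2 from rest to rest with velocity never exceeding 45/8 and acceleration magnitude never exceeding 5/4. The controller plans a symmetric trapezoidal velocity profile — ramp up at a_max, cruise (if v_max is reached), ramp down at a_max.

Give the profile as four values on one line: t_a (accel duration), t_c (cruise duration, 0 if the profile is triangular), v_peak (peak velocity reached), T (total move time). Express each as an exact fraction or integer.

t_a=9/2 t_c=15/2 v_peak=45/8 T=33/2

(v_max)²/a_max = (45/8)²/(5/4) = 405/16
135/2 ≥ 405/16 → trapezoidal
t_a = (45/8)/(5/4) = 9/2; v_peak = 45/8
d_cruise = 135/2 − 405/16 = 675/16; t_c = (675/16)/(45/8) = 15/2
T = 2·9/2 + 15/2 = 33/2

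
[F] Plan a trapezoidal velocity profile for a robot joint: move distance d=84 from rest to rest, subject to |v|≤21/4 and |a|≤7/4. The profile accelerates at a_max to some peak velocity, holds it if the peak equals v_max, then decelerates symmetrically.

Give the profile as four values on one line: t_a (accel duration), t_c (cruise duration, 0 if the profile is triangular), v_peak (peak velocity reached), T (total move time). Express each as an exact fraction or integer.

t_a=3 t_c=13 v_peak=21/4 T=19

v_max²/a_max = (21/4)²/(7/4) = 63/4
84 ≥ 63/4 → trapezoidal
t_a = (21/4)/(7/4) = 3; v_peak = 21/4
d_cruise = 84 − 63/4 = 273/4; t_c = (273/4)/(21/4) = 13
T = 2·3 + 13 = 19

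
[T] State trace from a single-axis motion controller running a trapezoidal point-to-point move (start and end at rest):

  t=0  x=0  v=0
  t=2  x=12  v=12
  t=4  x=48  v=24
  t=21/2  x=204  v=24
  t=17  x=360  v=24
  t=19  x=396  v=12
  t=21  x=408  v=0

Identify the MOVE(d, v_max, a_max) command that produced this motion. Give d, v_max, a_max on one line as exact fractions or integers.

d=408 v_max=24 a_max=6

final state: t=21, x=408, v=0 → d = 408
a_max = (12−0)/(2−0) = 6
max v = 24 over t∈[4,17] → v_max = 24
check: 24·(4+13) = 408 ✓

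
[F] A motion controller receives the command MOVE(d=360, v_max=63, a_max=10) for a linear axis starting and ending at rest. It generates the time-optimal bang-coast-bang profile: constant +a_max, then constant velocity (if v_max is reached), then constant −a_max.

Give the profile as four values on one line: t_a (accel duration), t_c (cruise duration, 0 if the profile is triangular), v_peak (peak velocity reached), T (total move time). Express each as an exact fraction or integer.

vₘ²/aₘ = 63²/10 = 3969/10
360 < 3969/10 ⇒ no cruise
v_peak = √(360·10) = √3600 = 60
t_a = 60/10 = 6; t_c = 0
T = 2·6 = 12

t_a=6 t_c=0 v_peak=60 T=12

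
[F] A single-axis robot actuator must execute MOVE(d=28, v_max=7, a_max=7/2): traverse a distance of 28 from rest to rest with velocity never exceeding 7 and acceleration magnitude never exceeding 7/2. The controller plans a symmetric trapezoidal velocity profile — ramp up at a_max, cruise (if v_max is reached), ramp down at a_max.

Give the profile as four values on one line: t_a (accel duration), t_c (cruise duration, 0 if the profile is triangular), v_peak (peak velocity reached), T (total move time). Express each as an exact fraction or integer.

t_a=2 t_c=2 v_peak=7 T=6

(v_max)²/a_max = 7²/(7/2) = 14
28 ≥ 14 ⇒ cruise phase
t_a = 7/(7/2) = 2; v_peak = 7
d_cruise = 28 − 14 = 14; t_c = 14/7 = 2
T = 2·2 + 2 = 6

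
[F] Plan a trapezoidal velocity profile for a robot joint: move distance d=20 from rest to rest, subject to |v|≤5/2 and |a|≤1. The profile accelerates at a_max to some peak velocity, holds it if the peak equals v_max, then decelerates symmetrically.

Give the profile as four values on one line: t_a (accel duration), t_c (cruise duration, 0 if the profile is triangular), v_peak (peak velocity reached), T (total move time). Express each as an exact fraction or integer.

t_a=5/2 t_c=11/2 v_peak=5/2 T=21/2

(v_max)²/a_max = (5/2)²/1 = 25/4
20 ≥ 25/4 ⇒ cruise phase
t_a = (5/2)/1 = 5/2; v_peak = 5/2
d_cruise = 20 − 25/4 = 55/4; t_c = (55/4)/(5/2) = 11/2
T = 2·5/2 + 11/2 = 21/2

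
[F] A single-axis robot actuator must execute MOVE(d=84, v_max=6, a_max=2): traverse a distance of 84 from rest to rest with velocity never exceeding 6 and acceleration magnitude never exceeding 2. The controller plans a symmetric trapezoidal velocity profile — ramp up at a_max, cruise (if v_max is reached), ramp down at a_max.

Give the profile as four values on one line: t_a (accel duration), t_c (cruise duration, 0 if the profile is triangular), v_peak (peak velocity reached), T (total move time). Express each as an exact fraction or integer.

t_a=3 t_c=11 v_peak=6 T=17

vₘ²/aₘ = 6²/2 = 18
84 ≥ 18 → trapezoidal
t_a = 6/2 = 3; v_peak = 6
d_cruise = 84 − 18 = 66; t_c = 66/6 = 11
T = 2·3 + 11 = 17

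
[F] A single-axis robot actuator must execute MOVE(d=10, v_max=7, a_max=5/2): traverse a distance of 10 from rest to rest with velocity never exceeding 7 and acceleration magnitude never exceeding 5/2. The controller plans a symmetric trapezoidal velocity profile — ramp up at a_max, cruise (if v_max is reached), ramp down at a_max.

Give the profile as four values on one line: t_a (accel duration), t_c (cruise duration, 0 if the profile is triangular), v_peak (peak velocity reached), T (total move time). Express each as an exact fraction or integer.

t_a=2 t_c=0 v_peak=5 T=4

v_max²/a_max = 7²/(5/2) = 98/5
10 < 98/5 → triangular
v_peak = √(10·5/2) = √25 = 5
t_a = 5/(5/2) = 2; t_c = 0
T = 2·2 = 4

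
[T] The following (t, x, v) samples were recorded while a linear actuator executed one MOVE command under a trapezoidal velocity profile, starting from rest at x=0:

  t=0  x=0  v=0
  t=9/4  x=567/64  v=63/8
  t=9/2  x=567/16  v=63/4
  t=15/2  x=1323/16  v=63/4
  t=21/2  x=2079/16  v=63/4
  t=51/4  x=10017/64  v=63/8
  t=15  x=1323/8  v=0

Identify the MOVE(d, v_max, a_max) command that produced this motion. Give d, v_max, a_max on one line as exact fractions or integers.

d=1323/8 v_max=63/4 a_max=7/2

final state: t=15, x=1323/8, v=0 → d = 1323/8
a_max = (63/8−0)/(9/4−0) = 7/2
max v = 63/4 over t∈[9/2,21/2] → v_max = 63/4
check: 63/4·(9/2+6) = 1323/8 ✓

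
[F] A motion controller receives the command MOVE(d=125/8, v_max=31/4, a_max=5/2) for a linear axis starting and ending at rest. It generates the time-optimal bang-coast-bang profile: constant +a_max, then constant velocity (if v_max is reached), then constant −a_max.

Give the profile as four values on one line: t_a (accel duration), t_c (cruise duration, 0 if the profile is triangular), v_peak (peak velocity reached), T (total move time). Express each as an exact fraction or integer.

vₘ²/aₘ = (31/4)²/(5/2) = 961/40
125/8 < 961/40 ⇒ no cruise
v_peak = √(125/8·5/2) = √(625/16) = 25/4
t_a = (25/4)/(5/2) = 5/2; t_c = 0
T = 2·5/2 = 5

t_a=5/2 t_c=0 v_peak=25/4 T=5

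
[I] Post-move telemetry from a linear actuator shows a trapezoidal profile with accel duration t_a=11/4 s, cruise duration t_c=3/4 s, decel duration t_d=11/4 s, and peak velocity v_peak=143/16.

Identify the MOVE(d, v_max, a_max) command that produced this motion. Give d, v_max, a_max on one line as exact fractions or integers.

d=1001/32 v_max=143/16 a_max=13/4

a_max = (143/16)/(11/4) = 13/4
d_a = ½·143/16·11/4 = 1573/128; d_c = 143/16·3/4 = 429/64
d = 2·1573/128 + 429/64 = 1001/32
t_c = 3/4 > 0 so v_max = 143/16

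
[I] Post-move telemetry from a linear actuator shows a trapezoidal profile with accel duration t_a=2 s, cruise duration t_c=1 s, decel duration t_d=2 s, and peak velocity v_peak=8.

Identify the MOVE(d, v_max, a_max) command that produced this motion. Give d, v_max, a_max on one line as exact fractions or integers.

a_max = 8/2 = 4
d_a = ½·8·2 = 8; d_c = 8·1 = 8
d = 2·8 + 8 = 24
t_c = 1 > 0 so v_max = 8

d=24 v_max=8 a_max=4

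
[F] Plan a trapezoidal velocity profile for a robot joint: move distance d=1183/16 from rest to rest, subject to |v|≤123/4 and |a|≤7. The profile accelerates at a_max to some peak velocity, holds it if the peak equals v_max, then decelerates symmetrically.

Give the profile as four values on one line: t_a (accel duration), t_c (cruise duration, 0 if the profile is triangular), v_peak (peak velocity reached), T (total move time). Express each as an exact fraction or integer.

(v_max)²/a_max = (123/4)²/7 = 15129/112
1183/16 < 15129/112 so t_c = 0
v_peak = √(1183/16·7) = √(8281/16) = 91/4
t_a = (91/4)/7 = 13/4; t_c = 0
T = 2·13/4 = 13/2

t_a=13/4 t_c=0 v_peak=91/4 T=13/2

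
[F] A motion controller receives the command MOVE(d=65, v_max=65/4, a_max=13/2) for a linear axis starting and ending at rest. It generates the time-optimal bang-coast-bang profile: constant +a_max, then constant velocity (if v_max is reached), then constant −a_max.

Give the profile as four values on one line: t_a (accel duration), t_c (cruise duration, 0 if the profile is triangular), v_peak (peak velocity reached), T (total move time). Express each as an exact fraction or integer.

t_a=5/2 t_c=3/2 v_peak=65/4 T=13/2

vₘ²/aₘ = (65/4)²/(13/2) = 325/8
65 ≥ 325/8 so v_max reached
t_a = (65/4)/(13/2) = 5/2; v_peak = 65/4
d_cruise = 65 − 325/8 = 195/8; t_c = (195/8)/(65/4) = 3/2
T = 2·5/2 + 3/2 = 13/2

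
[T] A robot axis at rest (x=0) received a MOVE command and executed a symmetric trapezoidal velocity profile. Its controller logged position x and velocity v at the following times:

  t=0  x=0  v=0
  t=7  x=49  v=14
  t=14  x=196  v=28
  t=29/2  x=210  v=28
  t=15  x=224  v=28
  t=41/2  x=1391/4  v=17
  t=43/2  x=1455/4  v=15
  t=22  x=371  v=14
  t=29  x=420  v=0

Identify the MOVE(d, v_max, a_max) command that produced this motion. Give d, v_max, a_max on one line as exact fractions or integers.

final state: t=29, x=420, v=0 → d = 420
a_max = (14−0)/(7−0) = 2
max v = 28 over t∈[14,15] → v_max = 28
check: 28·(14+1) = 420 ✓

d=420 v_max=28 a_max=2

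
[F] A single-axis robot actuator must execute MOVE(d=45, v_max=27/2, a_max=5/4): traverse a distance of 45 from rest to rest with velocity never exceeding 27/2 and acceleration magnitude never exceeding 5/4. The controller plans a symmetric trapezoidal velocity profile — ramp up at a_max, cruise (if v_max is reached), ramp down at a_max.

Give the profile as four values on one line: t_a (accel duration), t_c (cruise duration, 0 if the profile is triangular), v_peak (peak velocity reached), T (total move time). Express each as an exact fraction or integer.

t_a=6 t_c=0 v_peak=15/2 T=12

(v_max)²/a_max = (27/2)²/(5/4) = 729/5
45 < 729/5 → triangular
v_peak = √(45·5/4) = √(225/4) = 15/2
t_a = (15/2)/(5/4) = 6; t_c = 0
T = 2·6 = 12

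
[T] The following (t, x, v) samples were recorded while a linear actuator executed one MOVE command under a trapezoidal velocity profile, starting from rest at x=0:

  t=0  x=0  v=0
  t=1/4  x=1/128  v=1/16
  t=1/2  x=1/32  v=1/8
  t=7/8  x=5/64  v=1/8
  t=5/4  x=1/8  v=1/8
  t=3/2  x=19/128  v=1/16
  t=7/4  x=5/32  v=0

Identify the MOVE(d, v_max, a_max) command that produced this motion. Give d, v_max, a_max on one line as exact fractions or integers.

d=5/32 v_max=1/8 a_max=1/4

final state: t=7/4, x=5/32, v=0 → d = 5/32
a_max = (1/16−0)/(1/4−0) = 1/4
max v = 1/8 over t∈[1/2,5/4] → v_max = 1/8
check: 1/8·(1/2+3/4) = 5/32 ✓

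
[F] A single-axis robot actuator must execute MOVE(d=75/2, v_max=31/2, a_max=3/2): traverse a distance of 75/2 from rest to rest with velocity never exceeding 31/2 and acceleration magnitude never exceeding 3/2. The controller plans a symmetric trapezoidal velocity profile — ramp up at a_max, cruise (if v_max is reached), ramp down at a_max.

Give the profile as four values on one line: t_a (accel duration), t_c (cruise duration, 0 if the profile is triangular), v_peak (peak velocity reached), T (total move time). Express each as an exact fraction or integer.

t_a=5 t_c=0 v_peak=15/2 T=10

(v_max)²/a_max = (31/2)²/(3/2) = 961/6
75/2 < 961/6 ⇒ no cruise
v_peak = √(75/2·3/2) = √(225/4) = 15/2
t_a = (15/2)/(3/2) = 5; t_c = 0
T = 2·5 = 10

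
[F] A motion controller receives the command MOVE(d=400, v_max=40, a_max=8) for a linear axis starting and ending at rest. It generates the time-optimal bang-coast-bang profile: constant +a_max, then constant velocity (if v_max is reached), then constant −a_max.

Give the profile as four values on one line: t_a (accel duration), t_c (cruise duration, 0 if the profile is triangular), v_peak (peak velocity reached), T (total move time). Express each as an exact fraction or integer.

v_max²/a_max = 40²/8 = 200
400 ≥ 200 so v_max reached
t_a = 40/8 = 5; v_peak = 40
d_cruise = 400 − 200 = 200; t_c = 200/40 = 5
T = 2·5 + 5 = 15

t_a=5 t_c=5 v_peak=40 T=15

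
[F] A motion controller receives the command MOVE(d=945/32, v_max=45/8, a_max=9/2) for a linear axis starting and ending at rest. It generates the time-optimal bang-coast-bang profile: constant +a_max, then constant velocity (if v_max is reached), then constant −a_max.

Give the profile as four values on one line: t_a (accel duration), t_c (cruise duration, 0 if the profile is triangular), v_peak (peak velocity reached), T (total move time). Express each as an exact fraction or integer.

vₘ²/aₘ = (45/8)²/(9/2) = 225/32
945/32 ≥ 225/32 → trapezoidal
t_a = (45/8)/(9/2) = 5/4; v_peak = 45/8
d_cruise = 945/32 − 225/32 = 45/2; t_c = (45/2)/(45/8) = 4
T = 2·5/4 + 4 = 13/2

t_a=5/4 t_c=4 v_peak=45/8 T=13/2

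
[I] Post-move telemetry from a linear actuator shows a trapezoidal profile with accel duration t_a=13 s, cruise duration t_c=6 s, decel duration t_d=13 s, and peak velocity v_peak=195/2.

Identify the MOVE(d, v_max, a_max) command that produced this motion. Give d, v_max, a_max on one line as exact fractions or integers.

a_max = (195/2)/13 = 15/2
d_a = ½·195/2·13 = 2535/4; d_c = 195/2·6 = 585
d = 2·2535/4 + 585 = 3705/2
t_c = 6 > 0 → v_max = v_peak = 195/2

d=3705/2 v_max=195/2 a_max=15/2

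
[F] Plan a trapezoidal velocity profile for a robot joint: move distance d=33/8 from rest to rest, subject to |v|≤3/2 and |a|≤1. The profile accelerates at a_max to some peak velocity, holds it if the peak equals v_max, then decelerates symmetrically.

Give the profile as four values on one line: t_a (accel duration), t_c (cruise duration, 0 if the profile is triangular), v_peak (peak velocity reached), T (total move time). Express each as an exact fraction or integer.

v_max²/a_max = (3/2)²/1 = 9/4
33/8 ≥ 9/4 ⇒ cruise phase
t_a = (3/2)/1 = 3/2; v_peak = 3/2
d_cruise = 33/8 − 9/4 = 15/8; t_c = (15/8)/(3/2) = 5/4
T = 2·3/2 + 5/4 = 17/4

t_a=3/2 t_c=5/4 v_peak=3/2 T=17/4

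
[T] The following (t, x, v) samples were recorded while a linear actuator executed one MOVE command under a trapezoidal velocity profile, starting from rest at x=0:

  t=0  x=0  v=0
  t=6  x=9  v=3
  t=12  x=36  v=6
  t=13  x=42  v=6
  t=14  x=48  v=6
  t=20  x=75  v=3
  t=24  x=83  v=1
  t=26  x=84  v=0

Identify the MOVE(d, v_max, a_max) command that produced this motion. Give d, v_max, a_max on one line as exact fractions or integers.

final state: t=26, x=84, v=0 → d = 84
a_max = (3−0)/(6−0) = 1/2
max v = 6 over t∈[12,14] → v_max = 6
check: 6·(12+2) = 84 ✓

d=84 v_max=6 a_max=1/2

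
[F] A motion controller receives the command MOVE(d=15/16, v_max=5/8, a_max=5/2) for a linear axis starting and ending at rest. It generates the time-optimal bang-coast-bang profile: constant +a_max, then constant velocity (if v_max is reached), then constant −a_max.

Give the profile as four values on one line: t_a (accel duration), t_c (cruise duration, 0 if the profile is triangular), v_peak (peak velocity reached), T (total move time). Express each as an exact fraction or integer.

t_a=1/4 t_c=5/4 v_peak=5/8 T=7/4

v_max²/a_max = (5/8)²/(5/2) = 5/32
15/16 ≥ 5/32 so v_max reached
t_a = (5/8)/(5/2) = 1/4; v_peak = 5/8
d_cruise = 15/16 − 5/32 = 25/32; t_c = (25/32)/(5/8) = 5/4
T = 2·1/4 + 5/4 = 7/4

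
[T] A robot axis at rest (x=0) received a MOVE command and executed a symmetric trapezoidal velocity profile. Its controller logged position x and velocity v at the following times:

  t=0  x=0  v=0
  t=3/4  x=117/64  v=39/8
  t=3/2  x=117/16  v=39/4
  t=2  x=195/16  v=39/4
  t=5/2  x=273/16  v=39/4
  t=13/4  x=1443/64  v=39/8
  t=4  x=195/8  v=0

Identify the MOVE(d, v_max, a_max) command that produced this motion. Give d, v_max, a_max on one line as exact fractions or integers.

d=195/8 v_max=39/4 a_max=13/2

final state: t=4, x=195/8, v=0 → d = 195/8
a_max = (39/8−0)/(3/4−0) = 13/2
max v = 39/4 over t∈[3/2,5/2] → v_max = 39/4
check: 39/4·(3/2+1) = 195/8 ✓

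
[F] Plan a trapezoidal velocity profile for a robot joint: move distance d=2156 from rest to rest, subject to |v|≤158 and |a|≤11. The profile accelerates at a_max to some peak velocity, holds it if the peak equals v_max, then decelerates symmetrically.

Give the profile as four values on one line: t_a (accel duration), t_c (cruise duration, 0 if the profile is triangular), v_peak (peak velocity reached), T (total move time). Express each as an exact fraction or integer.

vₘ²/aₘ = 158²/11 = 24964/11
2156 < 24964/11 → triangular
v_peak = √(2156·11) = √23716 = 154
t_a = 154/11 = 14; t_c = 0
T = 2·14 = 28

t_a=14 t_c=0 v_peak=154 T=28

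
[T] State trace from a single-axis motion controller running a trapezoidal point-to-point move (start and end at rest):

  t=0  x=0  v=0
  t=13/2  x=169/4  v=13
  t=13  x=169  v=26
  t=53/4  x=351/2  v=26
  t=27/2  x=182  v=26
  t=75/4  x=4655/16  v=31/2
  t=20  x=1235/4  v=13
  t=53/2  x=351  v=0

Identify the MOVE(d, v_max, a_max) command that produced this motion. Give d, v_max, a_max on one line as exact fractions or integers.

d=351 v_max=26 a_max=2

final state: t=53/2, x=351, v=0 → d = 351
a_max = (13−0)/(13/2−0) = 2
max v = 26 over t∈[13,27/2] → v_max = 26
check: 26·(13+1/2) = 351 ✓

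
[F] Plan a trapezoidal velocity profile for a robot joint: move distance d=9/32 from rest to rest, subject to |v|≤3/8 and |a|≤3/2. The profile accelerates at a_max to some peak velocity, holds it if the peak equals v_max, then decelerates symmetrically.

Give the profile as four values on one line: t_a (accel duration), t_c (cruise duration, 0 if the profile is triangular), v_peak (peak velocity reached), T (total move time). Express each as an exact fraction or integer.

t_a=1/4 t_c=1/2 v_peak=3/8 T=1

(v_max)²/a_max = (3/8)²/(3/2) = 3/32
9/32 ≥ 3/32 so v_max reached
t_a = (3/8)/(3/2) = 1/4; v_peak = 3/8
d_cruise = 9/32 − 3/32 = 3/16; t_c = (3/16)/(3/8) = 1/2
T = 2·1/4 + 1/2 = 1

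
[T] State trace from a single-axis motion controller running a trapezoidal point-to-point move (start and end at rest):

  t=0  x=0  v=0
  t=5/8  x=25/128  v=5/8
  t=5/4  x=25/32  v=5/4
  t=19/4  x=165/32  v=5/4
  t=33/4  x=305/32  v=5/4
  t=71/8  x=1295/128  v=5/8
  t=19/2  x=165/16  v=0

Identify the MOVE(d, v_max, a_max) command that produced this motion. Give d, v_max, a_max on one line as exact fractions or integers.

final state: t=19/2, x=165/16, v=0 → d = 165/16
a_max = (5/8−0)/(5/8−0) = 1
max v = 5/4 over t∈[5/4,33/4] → v_max = 5/4
check: 5/4·(5/4+7) = 165/16 ✓

d=165/16 v_max=5/4 a_max=1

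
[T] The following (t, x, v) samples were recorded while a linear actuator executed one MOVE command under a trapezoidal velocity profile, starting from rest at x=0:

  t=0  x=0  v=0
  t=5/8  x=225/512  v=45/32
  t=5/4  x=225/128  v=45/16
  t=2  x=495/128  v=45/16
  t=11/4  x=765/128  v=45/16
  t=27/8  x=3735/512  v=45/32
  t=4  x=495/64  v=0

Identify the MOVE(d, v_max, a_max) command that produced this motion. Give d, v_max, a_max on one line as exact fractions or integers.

final state: t=4, x=495/64, v=0 → d = 495/64
a_max = (45/32−0)/(5/8−0) = 9/4
max v = 45/16 over t∈[5/4,11/4] → v_max = 45/16
check: 45/16·(5/4+3/2) = 495/64 ✓

d=495/64 v_max=45/16 a_max=9/4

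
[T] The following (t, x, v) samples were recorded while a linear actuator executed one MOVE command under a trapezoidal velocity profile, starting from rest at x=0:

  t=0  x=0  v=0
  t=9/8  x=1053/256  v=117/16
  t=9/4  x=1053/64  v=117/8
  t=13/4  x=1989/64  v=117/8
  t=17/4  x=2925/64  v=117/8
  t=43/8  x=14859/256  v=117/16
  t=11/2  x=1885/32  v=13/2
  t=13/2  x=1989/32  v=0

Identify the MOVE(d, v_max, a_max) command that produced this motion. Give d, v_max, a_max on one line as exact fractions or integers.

d=1989/32 v_max=117/8 a_max=13/2

final state: t=13/2, x=1989/32, v=0 → d = 1989/32
a_max = (117/16−0)/(9/8−0) = 13/2
max v = 117/8 over t∈[9/4,17/4] → v_max = 117/8
check: 117/8·(9/4+2) = 1989/32 ✓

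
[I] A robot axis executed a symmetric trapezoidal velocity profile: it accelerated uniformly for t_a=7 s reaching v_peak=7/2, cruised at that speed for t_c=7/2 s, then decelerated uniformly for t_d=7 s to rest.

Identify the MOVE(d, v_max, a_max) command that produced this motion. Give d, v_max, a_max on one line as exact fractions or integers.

a_max = (7/2)/7 = 1/2
d_a = ½·7/2·7 = 49/4; d_c = 7/2·7/2 = 49/4
d = 2·49/4 + 49/4 = 147/4
t_c = 7/2 > 0 ⇒ limit active, v_max = 7/2

d=147/4 v_max=7/2 a_max=1/2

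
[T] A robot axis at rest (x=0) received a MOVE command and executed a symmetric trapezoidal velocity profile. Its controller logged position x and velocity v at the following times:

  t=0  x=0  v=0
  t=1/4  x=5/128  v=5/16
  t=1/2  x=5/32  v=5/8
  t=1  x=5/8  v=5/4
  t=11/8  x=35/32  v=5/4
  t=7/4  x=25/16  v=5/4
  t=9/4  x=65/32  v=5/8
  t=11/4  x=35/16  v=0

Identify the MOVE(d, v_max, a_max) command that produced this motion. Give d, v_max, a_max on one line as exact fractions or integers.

d=35/16 v_max=5/4 a_max=5/4

final state: t=11/4, x=35/16, v=0 → d = 35/16
a_max = (5/16−0)/(1/4−0) = 5/4
max v = 5/4 over t∈[1,7/4] → v_max = 5/4
check: 5/4·(1+3/4) = 35/16 ✓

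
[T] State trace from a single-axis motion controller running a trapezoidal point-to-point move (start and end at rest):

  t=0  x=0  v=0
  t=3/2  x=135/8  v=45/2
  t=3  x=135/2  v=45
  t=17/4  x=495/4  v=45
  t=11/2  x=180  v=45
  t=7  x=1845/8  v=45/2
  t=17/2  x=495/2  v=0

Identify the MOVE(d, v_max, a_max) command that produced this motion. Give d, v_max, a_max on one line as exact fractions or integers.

final state: t=17/2, x=495/2, v=0 → d = 495/2
a_max = (45/2−0)/(3/2−0) = 15
max v = 45 over t∈[3,11/2] → v_max = 45
check: 45·(3+5/2) = 495/2 ✓

d=495/2 v_max=45 a_max=15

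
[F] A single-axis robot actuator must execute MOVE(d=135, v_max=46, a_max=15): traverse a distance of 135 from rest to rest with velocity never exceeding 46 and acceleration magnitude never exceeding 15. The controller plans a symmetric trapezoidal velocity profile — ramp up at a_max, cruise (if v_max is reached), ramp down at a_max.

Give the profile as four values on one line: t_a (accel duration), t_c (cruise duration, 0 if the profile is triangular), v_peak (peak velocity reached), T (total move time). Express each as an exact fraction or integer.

vₘ²/aₘ = 46²/15 = 2116/15
135 < 2116/15 ⇒ no cruise
v_peak = √(135·15) = √2025 = 45
t_a = 45/15 = 3; t_c = 0
T = 2·3 = 6

t_a=3 t_c=0 v_peak=45 T=6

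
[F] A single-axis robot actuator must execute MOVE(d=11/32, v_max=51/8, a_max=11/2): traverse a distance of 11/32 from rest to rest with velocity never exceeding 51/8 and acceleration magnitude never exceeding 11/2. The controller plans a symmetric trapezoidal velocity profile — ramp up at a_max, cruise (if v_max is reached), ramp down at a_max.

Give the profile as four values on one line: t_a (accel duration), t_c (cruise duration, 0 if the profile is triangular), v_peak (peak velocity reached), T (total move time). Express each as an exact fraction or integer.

vₘ²/aₘ = (51/8)²/(11/2) = 2601/352
11/32 < 2601/352 so t_c = 0
v_peak = √(11/32·11/2) = √(121/64) = 11/8
t_a = (11/8)/(11/2) = 1/4; t_c = 0
T = 2·1/4 = 1/2

t_a=1/4 t_c=0 v_peak=11/8 T=1/2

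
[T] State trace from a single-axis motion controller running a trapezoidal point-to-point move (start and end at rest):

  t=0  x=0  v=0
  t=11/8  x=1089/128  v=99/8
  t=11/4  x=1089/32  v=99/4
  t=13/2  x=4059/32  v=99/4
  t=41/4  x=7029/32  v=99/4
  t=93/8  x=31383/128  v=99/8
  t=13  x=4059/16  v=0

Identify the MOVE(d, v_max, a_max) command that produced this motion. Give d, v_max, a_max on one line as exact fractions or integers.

final state: t=13, x=4059/16, v=0 → d = 4059/16
a_max = (99/8−0)/(11/8−0) = 9
max v = 99/4 over t∈[11/4,41/4] → v_max = 99/4
check: 99/4·(11/4+15/2) = 4059/16 ✓

d=4059/16 v_max=99/4 a_max=9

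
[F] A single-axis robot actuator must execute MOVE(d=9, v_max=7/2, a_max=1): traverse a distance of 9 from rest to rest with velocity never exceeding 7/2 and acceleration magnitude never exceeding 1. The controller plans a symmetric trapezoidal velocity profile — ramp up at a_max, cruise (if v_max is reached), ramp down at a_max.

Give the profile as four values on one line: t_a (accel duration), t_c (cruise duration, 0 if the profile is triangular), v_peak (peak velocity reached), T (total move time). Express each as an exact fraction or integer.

v_max²/a_max = (7/2)²/1 = 49/4
9 < 49/4 → triangular
v_peak = √(9·1) = √9 = 3
t_a = 3/1 = 3; t_c = 0
T = 2·3 = 6

t_a=3 t_c=0 v_peak=3 T=6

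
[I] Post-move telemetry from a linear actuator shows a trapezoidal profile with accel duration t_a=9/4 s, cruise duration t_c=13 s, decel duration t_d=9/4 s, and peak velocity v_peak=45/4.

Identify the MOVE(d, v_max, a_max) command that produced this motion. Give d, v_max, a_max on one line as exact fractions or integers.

a_max = (45/4)/(9/4) = 5
d_a = ½·45/4·9/4 = 405/32; d_c = 45/4·13 = 585/4
d = 2·405/32 + 585/4 = 2745/16
t_c = 13 > 0 → v_max = v_peak = 45/4

d=2745/16 v_max=45/4 a_max=5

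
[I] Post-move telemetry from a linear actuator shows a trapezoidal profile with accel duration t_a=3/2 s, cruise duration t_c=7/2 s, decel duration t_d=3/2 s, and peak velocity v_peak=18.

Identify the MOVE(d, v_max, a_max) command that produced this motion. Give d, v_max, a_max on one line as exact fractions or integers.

a_max = 18/(3/2) = 12
d_a = ½·18·3/2 = 27/2; d_c = 18·7/2 = 63
d = 2·27/2 + 63 = 90
t_c = 7/2 > 0 so v_max = 18

d=90 v_max=18 a_max=12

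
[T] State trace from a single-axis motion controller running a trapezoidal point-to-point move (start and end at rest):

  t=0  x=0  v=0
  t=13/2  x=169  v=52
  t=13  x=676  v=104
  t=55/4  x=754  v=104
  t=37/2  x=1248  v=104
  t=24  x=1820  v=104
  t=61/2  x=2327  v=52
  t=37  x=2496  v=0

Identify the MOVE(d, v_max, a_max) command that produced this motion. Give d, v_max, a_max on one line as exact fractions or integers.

final state: t=37, x=2496, v=0 → d = 2496
a_max = (52−0)/(13/2−0) = 8
max v = 104 over t∈[13,24] → v_max = 104
check: 104·(13+11) = 2496 ✓

d=2496 v_max=104 a_max=8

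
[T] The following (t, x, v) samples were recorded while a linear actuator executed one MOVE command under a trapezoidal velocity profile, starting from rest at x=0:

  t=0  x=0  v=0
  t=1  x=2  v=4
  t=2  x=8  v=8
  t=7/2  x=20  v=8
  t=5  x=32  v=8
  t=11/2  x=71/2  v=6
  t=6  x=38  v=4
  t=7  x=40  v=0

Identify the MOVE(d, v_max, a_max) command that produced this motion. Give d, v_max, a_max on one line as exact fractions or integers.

d=40 v_max=8 a_max=4

final state: t=7, x=40, v=0 → d = 40
a_max = (4−0)/(1−0) = 4
max v = 8 over t∈[2,5] → v_max = 8
check: 8·(2+3) = 40 ✓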